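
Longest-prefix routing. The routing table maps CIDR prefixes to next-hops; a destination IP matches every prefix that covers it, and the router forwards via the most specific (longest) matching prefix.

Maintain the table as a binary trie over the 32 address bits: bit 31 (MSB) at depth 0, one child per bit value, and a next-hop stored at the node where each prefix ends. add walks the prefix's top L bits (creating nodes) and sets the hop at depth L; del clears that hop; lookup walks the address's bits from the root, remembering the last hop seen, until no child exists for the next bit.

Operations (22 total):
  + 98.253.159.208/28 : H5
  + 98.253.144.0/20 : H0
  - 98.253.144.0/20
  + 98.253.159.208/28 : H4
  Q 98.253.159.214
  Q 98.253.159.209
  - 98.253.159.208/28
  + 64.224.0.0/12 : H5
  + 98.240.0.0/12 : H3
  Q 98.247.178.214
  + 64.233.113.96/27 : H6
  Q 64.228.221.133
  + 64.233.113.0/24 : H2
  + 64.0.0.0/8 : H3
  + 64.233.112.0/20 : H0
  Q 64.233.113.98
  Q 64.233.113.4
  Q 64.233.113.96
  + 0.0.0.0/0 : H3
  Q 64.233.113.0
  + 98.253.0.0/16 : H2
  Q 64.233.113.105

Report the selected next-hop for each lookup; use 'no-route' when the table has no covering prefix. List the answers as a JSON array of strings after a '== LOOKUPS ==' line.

Trace:
  + 98.253.159.208/28 (H5) depth=28
  + 98.253.144.0/20 (H0) depth=20
  - 98.253.144.0/20 clear@20
  + 98.253.159.208/28 (H4) depth=28
  ? 98.253.159.214  path d0:-→d1:-→d2:-→d3:-→d4:-→d5:-→d6:-→d7:-→d8:-→d9:-→d10:-→d11:-→d12:-→d13:-→d14:-→d15:-→d16:-→d17:-→d18:-→d19:-→d20:-→d21:-→d22:-→d23:-→d24:-→d25:-→d26:-→d27:-→d28:H4  best=H4
  ? 98.253.159.209  path d0:-→d1:-→d2:-→d3:-→d4:-→d5:-→d6:-→d7:-→d8:-→d9:-→d10:-→d11:-→d12:-→d13:-→d14:-→d15:-→d16:-→d17:-→d18:-→d19:-→d20:-→d21:-→d22:-→d23:-→d24:-→d25:-→d26:-→d27:-→d28:H4  best=H4
  - 98.253.159.208/28 clear@28
  + 64.224.0.0/12 (H5) depth=12
  + 98.240.0.0/12 (H3) depth=12
  ? 98.247.178.214  path d0:-→d1:-→d2:-→d3:-→d4:-→d5:-→d6:-→d7:-→d8:-→d9:-→d10:-→d11:-→d12:H3  best=H3
  + 64.233.113.96/27 (H6) depth=27
  ? 64.228.221.133  path d0:-→d1:-→d2:-→d3:-→d4:-→d5:-→d6:-→d7:-→d8:-→d9:-→d10:-→d11:-→d12:H5  best=H5
  + 64.233.113.0/24 (H2) depth=24
  + 64.0.0.0/8 (H3) depth=8
  + 64.233.112.0/20 (H0) depth=20
  ? 64.233.113.98  path d0:-→d1:-→d2:-→d3:-→d4:-→d5:-→d6:-→d7:-→d8:H3→d9:-→d10:-→d11:-→d12:H5→d13:-→d14:-→d15:-→d16:-→d17:-→d18:-→d19:-→d20:H0→d21:-→d22:-→d23:-→d24:H2→d25:-→d26:-→d27:H6  best=H6
  ? 64.233.113.4  path d0:-→d1:-→d2:-→d3:-→d4:-→d5:-→d6:-→d7:-→d8:H3→d9:-→d10:-→d11:-→d12:H5→d13:-→d14:-→d15:-→d16:-→d17:-→d18:-→d19:-→d20:H0→d21:-→d22:-→d23:-→d24:H2→d25:-  best=H2
  ? 64.233.113.96  path d0:-→d1:-→d2:-→d3:-→d4:-→d5:-→d6:-→d7:-→d8:H3→d9:-→d10:-→d11:-→d12:H5→d13:-→d14:-→d15:-→d16:-→d17:-→d18:-→d19:-→d20:H0→d21:-→d22:-→d23:-→d24:H2→d25:-→d26:-→d27:H6  best=H6
  + 0.0.0.0/0 (H3) depth=0
  ? 64.233.113.0  path d0:H3→d1:-→d2:-→d3:-→d4:-→d5:-→d6:-→d7:-→d8:H3→d9:-→d10:-→d11:-→d12:H5→d13:-→d14:-→d15:-→d16:-→d17:-→d18:-→d19:-→d20:H0→d21:-→d22:-→d23:-→d24:H2→d25:-  best=H2
  + 98.253.0.0/16 (H2) depth=16
  ? 64.233.113.105  path d0:H3→d1:-→d2:-→d3:-→d4:-→d5:-→d6:-→d7:-→d8:H3→d9:-→d10:-→d11:-→d12:H5→d13:-→d14:-→d15:-→d16:-→d17:-→d18:-→d19:-→d20:H0→d21:-→d22:-→d23:-→d24:H2→d25:-→d26:-→d27:H6  best=H6

== LOOKUPS ==
["H4","H4","H3","H5","H6","H2","H6","H2","H6"]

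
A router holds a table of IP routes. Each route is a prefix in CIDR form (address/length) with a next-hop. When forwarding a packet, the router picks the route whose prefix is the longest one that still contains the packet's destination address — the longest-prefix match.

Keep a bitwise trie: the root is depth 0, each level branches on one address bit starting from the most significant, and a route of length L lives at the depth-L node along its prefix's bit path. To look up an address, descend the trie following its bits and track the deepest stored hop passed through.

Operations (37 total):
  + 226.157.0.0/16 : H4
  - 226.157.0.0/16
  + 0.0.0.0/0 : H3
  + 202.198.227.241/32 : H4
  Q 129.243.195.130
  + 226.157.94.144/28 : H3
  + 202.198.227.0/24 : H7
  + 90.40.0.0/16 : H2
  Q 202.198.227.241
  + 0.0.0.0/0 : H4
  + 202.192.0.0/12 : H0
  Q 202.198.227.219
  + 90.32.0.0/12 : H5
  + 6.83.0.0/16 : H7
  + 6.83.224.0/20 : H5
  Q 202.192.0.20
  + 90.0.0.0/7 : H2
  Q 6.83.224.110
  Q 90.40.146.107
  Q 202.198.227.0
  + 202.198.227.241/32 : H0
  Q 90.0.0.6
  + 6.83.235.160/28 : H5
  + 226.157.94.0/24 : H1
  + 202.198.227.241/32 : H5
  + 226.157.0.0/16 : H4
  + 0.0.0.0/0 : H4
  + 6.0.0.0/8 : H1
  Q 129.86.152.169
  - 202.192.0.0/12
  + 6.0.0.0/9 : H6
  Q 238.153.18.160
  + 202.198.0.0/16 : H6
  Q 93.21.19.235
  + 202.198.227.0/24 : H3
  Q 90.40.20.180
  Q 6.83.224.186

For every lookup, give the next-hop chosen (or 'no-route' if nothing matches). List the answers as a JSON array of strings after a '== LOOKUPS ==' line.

Process each operation:
  + 226.157.0.0/16 (H4) depth=16
  del 226.157.0.0/16 (clear depth 16)
  + 0.0.0.0/0 (H3) depth=0
  + 202.198.227.241/32 (H4) depth=32
  ? 129.243.195.130  path d0:H3→d1:-  best=H3
  + 226.157.94.144/28 (H3) depth=28
  + 202.198.227.0/24 (H7) depth=24
  + 90.40.0.0/16 (H2) depth=16
  ? 202.198.227.241  path d0:H3→d1:-→d2:-→d3:-→d4:-→d5:-→d6:-→d7:-→d8:-→d9:-→d10:-→d11:-→d12:-→d13:-→d14:-→d15:-→d16:-→d17:-→d18:-→d19:-→d20:-→d21:-→d22:-→d23:-→d24:H7→d25:-→d26:-→d27:-→d28:-→d29:-→d30:-→d31:-→d32:H4  best=H4
  + 0.0.0.0/0 (H4) depth=0
  + 202.192.0.0/12 (H0) depth=12
  ? 202.198.227.219  path d0:H4→d1:-→d2:-→d3:-→d4:-→d5:-→d6:-→d7:-→d8:-→d9:-→d10:-→d11:-→d12:H0→d13:-→d14:-→d15:-→d16:-→d17:-→d18:-→d19:-→d20:-→d21:-→d22:-→d23:-→d24:H7→d25:-→d26:-  best=H7
  + 90.32.0.0/12 (H5) depth=12
  + 6.83.0.0/16 (H7) depth=16
  + 6.83.224.0/20 (H5) depth=20
  ? 202.192.0.20  path d0:H4→d1:-→d2:-→d3:-→d4:-→d5:-→d6:-→d7:-→d8:-→d9:-→d10:-→d11:-→d12:H0→d13:-  best=H0
  + 90.0.0.0/7 (H2) depth=7
  ? 6.83.224.110  path d0:H4→d1:-→d2:-→d3:-→d4:-→d5:-→d6:-→d7:-→d8:-→d9:-→d10:-→d11:-→d12:-→d13:-→d14:-→d15:-→d16:H7→d17:-→d18:-→d19:-→d20:H5  best=H5
  ? 90.40.146.107  path d0:H4→d1:-→d2:-→d3:-→d4:-→d5:-→d6:-→d7:H2→d8:-→d9:-→d10:-→d11:-→d12:H5→d13:-→d14:-→d15:-→d16:H2  best=H2
  ? 202.198.227.0  path d0:H4→d1:-→d2:-→d3:-→d4:-→d5:-→d6:-→d7:-→d8:-→d9:-→d10:-→d11:-→d12:H0→d13:-→d14:-→d15:-→d16:-→d17:-→d18:-→d19:-→d20:-→d21:-→d22:-→d23:-→d24:H7  best=H7
  + 202.198.227.241/32 (H0) depth=32
  ? 90.0.0.6  path d0:H4→d1:-→d2:-→d3:-→d4:-→d5:-→d6:-→d7:H2→d8:-→d9:-→d10:-  best=H2
  + 6.83.235.160/28 (H5) depth=28
  + 226.157.94.0/24 (H1) depth=24
  + 202.198.227.241/32 (H5) depth=32
  + 226.157.0.0/16 (H4) depth=16
  + 0.0.0.0/0 (H4) depth=0
  + 6.0.0.0/8 (H1) depth=8
  ? 129.86.152.169  path d0:H4→d1:-  best=H4
  del 202.192.0.0/12 (clear depth 12)
  + 6.0.0.0/9 (H6) depth=9
  ? 238.153.18.160  path d0:H4→d1:-→d2:-→d3:-→d4:-  best=H4
  + 202.198.0.0/16 (H6) depth=16
  ? 93.21.19.235  path d0:H4→d1:-→d2:-→d3:-→d4:-→d5:-  best=H4
  + 202.198.227.0/24 (H3) depth=24
  ? 90.40.20.180  path d0:H4→d1:-→d2:-→d3:-→d4:-→d5:-→d6:-→d7:H2→d8:-→d9:-→d10:-→d11:-→d12:H5→d13:-→d14:-→d15:-→d16:H2  best=H2
  ? 6.83.224.186  path d0:H4→d1:-→d2:-→d3:-→d4:-→d5:-→d6:-→d7:-→d8:H1→d9:H6→d10:-→d11:-→d12:-→d13:-→d14:-→d15:-→d16:H7→d17:-→d18:-→d19:-→d20:H5  best=H5

== LOOKUPS ==
["H3","H4","H7","H0","H5","H2","H7","H2","H4","H4","H4","H2","H5"]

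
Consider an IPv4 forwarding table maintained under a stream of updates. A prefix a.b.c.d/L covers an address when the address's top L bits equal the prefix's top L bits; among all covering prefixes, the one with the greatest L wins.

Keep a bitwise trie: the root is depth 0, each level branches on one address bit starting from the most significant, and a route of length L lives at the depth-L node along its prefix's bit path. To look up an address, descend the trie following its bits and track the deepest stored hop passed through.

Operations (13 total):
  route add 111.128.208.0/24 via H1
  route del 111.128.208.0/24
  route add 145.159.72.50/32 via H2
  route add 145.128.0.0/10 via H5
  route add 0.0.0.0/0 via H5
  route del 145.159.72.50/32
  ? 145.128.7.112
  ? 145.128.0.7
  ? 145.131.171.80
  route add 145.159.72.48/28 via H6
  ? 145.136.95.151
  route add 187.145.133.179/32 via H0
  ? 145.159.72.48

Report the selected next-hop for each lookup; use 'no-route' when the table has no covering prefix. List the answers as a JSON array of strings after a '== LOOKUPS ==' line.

Apply in order:
  add 111.128.208.0/24 -> H1 at depth 24
  del 111.128.208.0/24 (clear depth 24)
  add 145.159.72.50/32 -> H2 at depth 32
  add 145.128.0.0/10 -> H5 at depth 10
  add 0.0.0.0/0 -> H5 at depth 0
  del 145.159.72.50/32 (clear depth 32)
  lookup 145.128.7.112: bits 10010001100 walk d0:H5→d1:-→d2:-→d3:-→d4:-→d5:-→d6:-→d7:-→d8:-→d9:-→d10:H5→d11:- -> H5
  lookup 145.128.0.7: bits 10010001100 walk d0:H5→d1:-→d2:-→d3:-→d4:-→d5:-→d6:-→d7:-→d8:-→d9:-→d10:H5→d11:- -> H5
  lookup 145.131.171.80: bits 10010001100 walk d0:H5→d1:-→d2:-→d3:-→d4:-→d5:-→d6:-→d7:-→d8:-→d9:-→d10:H5→d11:- -> H5
  add 145.159.72.48/28 -> H6 at depth 28
  lookup 145.136.95.151: bits 10010001100 walk d0:H5→d1:-→d2:-→d3:-→d4:-→d5:-→d6:-→d7:-→d8:-→d9:-→d10:H5→d11:- -> H5
  add 187.145.133.179/32 -> H0 at depth 32
  lookup 145.159.72.48: bits 100100011001111101001000001100 walk d0:H5→d1:-→d2:-→d3:-→d4:-→d5:-→d6:-→d7:-→d8:-→d9:-→d10:H5→d11:-→d12:-→d13:-→d14:-→d15:-→d16:-→d17:-→d18:-→d19:-→d20:-→d21:-→d22:-→d23:-→d24:-→d25:-→d26:-→d27:-→d28:H6→d29:-→d30:- -> H6

== LOOKUPS ==
["H5","H5","H5","H5","H6"]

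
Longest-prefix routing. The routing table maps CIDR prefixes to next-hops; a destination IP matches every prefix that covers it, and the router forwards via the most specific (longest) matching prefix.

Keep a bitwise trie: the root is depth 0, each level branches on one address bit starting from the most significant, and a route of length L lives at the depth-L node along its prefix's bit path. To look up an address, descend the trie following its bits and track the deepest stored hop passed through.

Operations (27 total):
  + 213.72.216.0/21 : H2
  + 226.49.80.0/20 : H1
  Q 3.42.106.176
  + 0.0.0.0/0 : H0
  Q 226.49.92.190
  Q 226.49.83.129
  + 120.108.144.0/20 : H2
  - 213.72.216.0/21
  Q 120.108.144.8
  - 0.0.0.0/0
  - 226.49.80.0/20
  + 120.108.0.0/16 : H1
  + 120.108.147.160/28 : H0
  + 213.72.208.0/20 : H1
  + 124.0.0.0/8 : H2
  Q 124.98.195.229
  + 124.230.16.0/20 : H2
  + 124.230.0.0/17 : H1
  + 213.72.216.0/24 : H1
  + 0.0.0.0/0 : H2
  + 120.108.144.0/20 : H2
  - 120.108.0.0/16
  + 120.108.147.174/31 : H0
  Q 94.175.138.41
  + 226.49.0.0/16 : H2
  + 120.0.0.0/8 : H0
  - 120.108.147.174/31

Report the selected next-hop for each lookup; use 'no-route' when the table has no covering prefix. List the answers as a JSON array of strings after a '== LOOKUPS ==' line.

Apply in order:
  + 213.72.216.0/21 (H2) depth=21
  + 226.49.80.0/20 (H1) depth=20
  ? 3.42.106.176  path d0:-  best=no-route
  + 0.0.0.0/0 (H0) depth=0
  ? 226.49.92.190  path d0:H0→d1:-→d2:-→d3:-→d4:-→d5:-→d6:-→d7:-→d8:-→d9:-→d10:-→d11:-→d12:-→d13:-→d14:-→d15:-→d16:-→d17:-→d18:-→d19:-→d20:H1  best=H1
  ? 226.49.83.129  path d0:H0→d1:-→d2:-→d3:-→d4:-→d5:-→d6:-→d7:-→d8:-→d9:-→d10:-→d11:-→d12:-→d13:-→d14:-→d15:-→d16:-→d17:-→d18:-→d19:-→d20:H1  best=H1
  + 120.108.144.0/20 (H2) depth=20
  - 213.72.216.0/21 clear@21
  ? 120.108.144.8  path d0:H0→d1:-→d2:-→d3:-→d4:-→d5:-→d6:-→d7:-→d8:-→d9:-→d10:-→d11:-→d12:-→d13:-→d14:-→d15:-→d16:-→d17:-→d18:-→d19:-→d20:H2  best=H2
  - 0.0.0.0/0 clear@0
  - 226.49.80.0/20 clear@20
  + 120.108.0.0/16 (H1) depth=16
  + 120.108.147.160/28 (H0) depth=28
  + 213.72.208.0/20 (H1) depth=20
  + 124.0.0.0/8 (H2) depth=8
  ? 124.98.195.229  path d0:-→d1:-→d2:-→d3:-→d4:-→d5:-→d6:-→d7:-→d8:H2  best=H2
  + 124.230.16.0/20 (H2) depth=20
  + 124.230.0.0/17 (H1) depth=17
  + 213.72.216.0/24 (H1) depth=24
  + 0.0.0.0/0 (H2) depth=0
  + 120.108.144.0/20 (H2) depth=20
  - 120.108.0.0/16 clear@16
  + 120.108.147.174/31 (H0) depth=31
  ? 94.175.138.41  path d0:H2→d1:-→d2:-  best=H2
  + 226.49.0.0/16 (H2) depth=16
  + 120.0.0.0/8 (H0) depth=8
  - 120.108.147.174/31 clear@31

== LOOKUPS ==
["no-route","H1","H1","H2","H2","H2"]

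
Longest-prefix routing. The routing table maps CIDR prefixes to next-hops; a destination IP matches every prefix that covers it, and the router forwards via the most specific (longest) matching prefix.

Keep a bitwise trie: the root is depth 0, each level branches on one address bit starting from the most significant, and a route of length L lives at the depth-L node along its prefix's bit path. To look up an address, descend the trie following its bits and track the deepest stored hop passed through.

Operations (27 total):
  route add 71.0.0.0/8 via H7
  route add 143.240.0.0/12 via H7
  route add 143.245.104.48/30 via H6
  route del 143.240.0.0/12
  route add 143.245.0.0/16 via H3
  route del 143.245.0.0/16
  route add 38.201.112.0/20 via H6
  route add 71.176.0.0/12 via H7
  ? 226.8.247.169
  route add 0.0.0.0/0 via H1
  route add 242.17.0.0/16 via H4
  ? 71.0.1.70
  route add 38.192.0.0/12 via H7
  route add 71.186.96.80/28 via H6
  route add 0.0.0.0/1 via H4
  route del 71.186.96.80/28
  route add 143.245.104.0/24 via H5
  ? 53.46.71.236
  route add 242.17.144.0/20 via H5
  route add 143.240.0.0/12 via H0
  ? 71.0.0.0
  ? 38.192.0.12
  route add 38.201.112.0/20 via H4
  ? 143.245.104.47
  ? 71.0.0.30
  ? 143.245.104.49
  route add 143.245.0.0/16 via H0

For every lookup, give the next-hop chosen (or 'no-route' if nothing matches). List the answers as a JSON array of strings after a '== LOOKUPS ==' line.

Apply in order:
  + 71.0.0.0/8 (H7) depth=8
  + 143.240.0.0/12 (H7) depth=12
  + 143.245.104.48/30 (H6) depth=30
  del 143.240.0.0/12 (clear depth 12)
  + 143.245.0.0/16 (H3) depth=16
  del 143.245.0.0/16 (clear depth 16)
  + 38.201.112.0/20 (H6) depth=20
  + 71.176.0.0/12 (H7) depth=12
  lookup 226.8.247.169: bits 1 walk d0:-→d1:- -> no-route
  + 0.0.0.0/0 (H1) depth=0
  + 242.17.0.0/16 (H4) depth=16
  lookup 71.0.1.70: bits 01000111 walk d0:H1→d1:-→d2:-→d3:-→d4:-→d5:-→d6:-→d7:-→d8:H7 -> H7
  + 38.192.0.0/12 (H7) depth=12
  + 71.186.96.80/28 (H6) depth=28
  + 0.0.0.0/1 (H4) depth=1
  del 71.186.96.80/28 (clear depth 28)
  + 143.245.104.0/24 (H5) depth=24
  lookup 53.46.71.236: bits 001 walk d0:H1→d1:H4→d2:-→d3:- -> H4
  + 242.17.144.0/20 (H5) depth=20
  + 143.240.0.0/12 (H0) depth=12
  lookup 71.0.0.0: bits 01000111 walk d0:H1→d1:H4→d2:-→d3:-→d4:-→d5:-→d6:-→d7:-→d8:H7 -> H7
  lookup 38.192.0.12: bits 001001101100 walk d0:H1→d1:H4→d2:-→d3:-→d4:-→d5:-→d6:-→d7:-→d8:-→d9:-→d10:-→d11:-→d12:H7 -> H7
  + 38.201.112.0/20 (H4) depth=20
  lookup 143.245.104.47: bits 100011111111010101101000001 walk d0:H1→d1:-→d2:-→d3:-→d4:-→d5:-→d6:-→d7:-→d8:-→d9:-→d10:-→d11:-→d12:H0→d13:-→d14:-→d15:-→d16:-→d17:-→d18:-→d19:-→d20:-→d21:-→d22:-→d23:-→d24:H5→d25:-→d26:-→d27:- -> H5
  lookup 71.0.0.30: bits 01000111 walk d0:H1→d1:H4→d2:-→d3:-→d4:-→d5:-→d6:-→d7:-→d8:H7 -> H7
  lookup 143.245.104.49: bits 100011111111010101101000001100 walk d0:H1→d1:-→d2:-→d3:-→d4:-→d5:-→d6:-→d7:-→d8:-→d9:-→d10:-→d11:-→d12:H0→d13:-→d14:-→d15:-→d16:-→d17:-→d18:-→d19:-→d20:-→d21:-→d22:-→d23:-→d24:H5→d25:-→d26:-→d27:-→d28:-→d29:-→d30:H6 -> H6
  + 143.245.0.0/16 (H0) depth=16

== LOOKUPS ==
["no-route","H7","H4","H7","H7","H5","H7","H6"]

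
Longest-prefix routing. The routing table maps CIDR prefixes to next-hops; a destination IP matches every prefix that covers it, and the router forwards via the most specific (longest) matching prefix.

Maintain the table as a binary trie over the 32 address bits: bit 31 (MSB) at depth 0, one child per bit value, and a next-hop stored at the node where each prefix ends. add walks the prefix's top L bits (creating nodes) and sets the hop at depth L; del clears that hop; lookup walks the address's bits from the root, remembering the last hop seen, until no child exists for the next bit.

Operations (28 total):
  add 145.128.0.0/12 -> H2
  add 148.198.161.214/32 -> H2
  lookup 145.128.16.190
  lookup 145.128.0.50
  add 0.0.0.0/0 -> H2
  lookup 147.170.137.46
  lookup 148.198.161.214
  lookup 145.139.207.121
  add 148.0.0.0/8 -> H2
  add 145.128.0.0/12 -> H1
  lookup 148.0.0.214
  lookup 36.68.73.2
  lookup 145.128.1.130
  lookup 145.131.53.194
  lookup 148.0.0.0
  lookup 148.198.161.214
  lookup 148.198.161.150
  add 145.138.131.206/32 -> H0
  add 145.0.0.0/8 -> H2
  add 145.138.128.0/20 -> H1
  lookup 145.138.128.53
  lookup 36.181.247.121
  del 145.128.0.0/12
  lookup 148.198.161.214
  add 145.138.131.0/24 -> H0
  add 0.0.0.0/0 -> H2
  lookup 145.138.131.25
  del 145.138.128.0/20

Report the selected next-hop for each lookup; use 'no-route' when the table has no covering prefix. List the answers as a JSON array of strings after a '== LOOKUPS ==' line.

Apply in order:
  + 145.128.0.0/12 (H2) depth=12
  + 148.198.161.214/32 (H2) depth=32
  Q 145.128.16.190: descend 100100011000 ; hops seen [H2] ; pick H2
  Q 145.128.0.50: descend 100100011000 ; hops seen [H2] ; pick H2
  + 0.0.0.0/0 (H2) depth=0
  Q 147.170.137.46: descend 100100 ; hops seen [H2] ; pick H2
  Q 148.198.161.214: descend 10010100110001101010000111010110 ; hops seen [H2,H2] ; pick H2
  Q 145.139.207.121: descend 100100011000 ; hops seen [H2,H2] ; pick H2
  + 148.0.0.0/8 (H2) depth=8
  + 145.128.0.0/12 (H1) depth=12
  Q 148.0.0.214: descend 10010100 ; hops seen [H2,H2] ; pick H2
  Q 36.68.73.2: descend ε ; hops seen [H2] ; pick H2
  Q 145.128.1.130: descend 100100011000 ; hops seen [H2,H1] ; pick H1
  Q 145.131.53.194: descend 100100011000 ; hops seen [H2,H1] ; pick H1
  Q 148.0.0.0: descend 10010100 ; hops seen [H2,H2] ; pick H2
  Q 148.198.161.214: descend 10010100110001101010000111010110 ; hops seen [H2,H2,H2] ; pick H2
  Q 148.198.161.150: descend 1001010011000110101000011 ; hops seen [H2,H2] ; pick H2
  + 145.138.131.206/32 (H0) depth=32
  + 145.0.0.0/8 (H2) depth=8
  + 145.138.128.0/20 (H1) depth=20
  Q 145.138.128.53: descend 1001000110001010100000 ; hops seen [H2,H2,H1,H1] ; pick H1
  Q 36.181.247.121: descend ε ; hops seen [H2] ; pick H2
  - 145.128.0.0/12 clear@12
  Q 148.198.161.214: descend 10010100110001101010000111010110 ; hops seen [H2,H2,H2] ; pick H2
  + 145.138.131.0/24 (H0) depth=24
  + 0.0.0.0/0 (H2) depth=0
  Q 145.138.131.25: descend 100100011000101010000011 ; hops seen [H2,H2,H1,H0] ; pick H0
  - 145.138.128.0/20 clear@20

== LOOKUPS ==
["H2","H2","H2","H2","H2","H2","H2","H1","H1","H2","H2","H2","H1","H2","H2","H0"]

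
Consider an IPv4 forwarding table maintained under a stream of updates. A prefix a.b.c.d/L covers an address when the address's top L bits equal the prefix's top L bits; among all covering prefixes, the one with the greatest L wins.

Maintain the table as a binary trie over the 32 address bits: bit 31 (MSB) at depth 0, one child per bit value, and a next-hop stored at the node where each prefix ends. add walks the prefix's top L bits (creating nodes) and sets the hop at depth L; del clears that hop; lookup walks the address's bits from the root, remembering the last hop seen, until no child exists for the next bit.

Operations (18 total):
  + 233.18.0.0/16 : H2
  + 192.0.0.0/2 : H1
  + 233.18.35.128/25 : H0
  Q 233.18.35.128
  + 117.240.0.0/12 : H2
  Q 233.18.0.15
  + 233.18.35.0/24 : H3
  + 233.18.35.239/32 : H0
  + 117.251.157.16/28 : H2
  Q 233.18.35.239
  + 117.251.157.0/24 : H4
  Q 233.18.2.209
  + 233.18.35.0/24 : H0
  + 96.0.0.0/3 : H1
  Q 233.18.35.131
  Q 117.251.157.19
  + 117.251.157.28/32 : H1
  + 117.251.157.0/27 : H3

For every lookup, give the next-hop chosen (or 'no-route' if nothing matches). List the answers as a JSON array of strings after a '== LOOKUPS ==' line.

Apply in order:
  add 233.18.0.0/16 -> H2 at depth 16
  add 192.0.0.0/2 -> H1 at depth 2
  add 233.18.35.128/25 -> H0 at depth 25
  Q 233.18.35.128: descend 1110100100010010001000111 ; hops seen [H1,H2,H0] ; pick H0
  add 117.240.0.0/12 -> H2 at depth 12
  Q 233.18.0.15: descend 111010010001001000 ; hops seen [H1,H2] ; pick H2
  add 233.18.35.0/24 -> H3 at depth 24
  add 233.18.35.239/32 -> H0 at depth 32
  add 117.251.157.16/28 -> H2 at depth 28
  Q 233.18.35.239: descend 11101001000100100010001111101111 ; hops seen [H1,H2,H3,H0,H0] ; pick H0
  add 117.251.157.0/24 -> H4 at depth 24
  Q 233.18.2.209: descend 111010010001001000 ; hops seen [H1,H2] ; pick H2
  add 233.18.35.0/24 -> H0 at depth 24
  add 96.0.0.0/3 -> H1 at depth 3
  Q 233.18.35.131: descend 1110100100010010001000111 ; hops seen [H1,H2,H0,H0] ; pick H0
  Q 117.251.157.19: descend 0111010111111011100111010001 ; hops seen [H1,H2,H4,H2] ; pick H2
  add 117.251.157.28/32 -> H1 at depth 32
  add 117.251.157.0/27 -> H3 at depth 27

== LOOKUPS ==
["H0","H2","H0","H2","H0","H2"]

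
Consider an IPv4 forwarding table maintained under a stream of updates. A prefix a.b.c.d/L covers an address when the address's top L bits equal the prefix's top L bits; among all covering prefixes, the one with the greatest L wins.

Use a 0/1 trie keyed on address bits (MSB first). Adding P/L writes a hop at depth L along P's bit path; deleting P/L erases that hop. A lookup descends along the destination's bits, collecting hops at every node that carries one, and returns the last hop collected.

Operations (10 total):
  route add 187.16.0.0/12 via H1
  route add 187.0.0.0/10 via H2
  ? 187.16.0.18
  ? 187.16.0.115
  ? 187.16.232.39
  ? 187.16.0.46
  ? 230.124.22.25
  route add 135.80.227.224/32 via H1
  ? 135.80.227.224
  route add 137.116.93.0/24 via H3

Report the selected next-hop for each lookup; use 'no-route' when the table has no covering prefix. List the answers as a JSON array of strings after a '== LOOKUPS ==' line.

Apply in order:
  + 187.16.0.0/12 (H1) depth=12
  + 187.0.0.0/10 (H2) depth=10
  Q 187.16.0.18: descend 101110110001 ; hops seen [H2,H1] ; pick H1
  Q 187.16.0.115: descend 101110110001 ; hops seen [H2,H1] ; pick H1
  Q 187.16.232.39: descend 101110110001 ; hops seen [H2,H1] ; pick H1
  Q 187.16.0.46: descend 101110110001 ; hops seen [H2,H1] ; pick H1
  Q 230.124.22.25: descend 1 ; hops seen [∅] ; pick no-route
  + 135.80.227.224/32 (H1) depth=32
  Q 135.80.227.224: descend 10000111010100001110001111100000 ; hops seen [H1] ; pick H1
  + 137.116.93.0/24 (H3) depth=24

== LOOKUPS ==
["H1","H1","H1","H1","no-route","H1"]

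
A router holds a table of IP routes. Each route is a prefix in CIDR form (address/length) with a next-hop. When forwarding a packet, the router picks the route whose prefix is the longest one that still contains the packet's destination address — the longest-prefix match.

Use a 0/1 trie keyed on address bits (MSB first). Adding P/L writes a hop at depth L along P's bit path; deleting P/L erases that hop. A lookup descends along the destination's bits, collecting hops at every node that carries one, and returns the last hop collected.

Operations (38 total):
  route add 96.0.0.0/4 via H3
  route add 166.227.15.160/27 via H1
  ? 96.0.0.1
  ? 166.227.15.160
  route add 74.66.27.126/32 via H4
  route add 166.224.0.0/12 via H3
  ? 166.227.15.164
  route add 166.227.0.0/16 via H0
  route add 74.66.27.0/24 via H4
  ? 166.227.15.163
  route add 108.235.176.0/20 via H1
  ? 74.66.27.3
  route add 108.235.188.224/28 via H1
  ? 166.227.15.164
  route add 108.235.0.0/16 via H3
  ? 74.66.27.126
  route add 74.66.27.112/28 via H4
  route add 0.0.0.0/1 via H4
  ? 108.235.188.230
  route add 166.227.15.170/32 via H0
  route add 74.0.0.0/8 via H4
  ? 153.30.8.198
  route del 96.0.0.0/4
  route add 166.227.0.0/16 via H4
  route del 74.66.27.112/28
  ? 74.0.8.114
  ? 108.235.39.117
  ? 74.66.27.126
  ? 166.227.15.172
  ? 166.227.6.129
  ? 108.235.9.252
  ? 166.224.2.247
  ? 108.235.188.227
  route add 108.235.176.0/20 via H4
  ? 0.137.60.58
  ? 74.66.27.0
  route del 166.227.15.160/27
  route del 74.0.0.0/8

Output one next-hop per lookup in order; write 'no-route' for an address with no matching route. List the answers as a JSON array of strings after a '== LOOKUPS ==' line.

Trace:
  + 96.0.0.0/4 (H3) depth=4
  + 166.227.15.160/27 (H1) depth=27
  ? 96.0.0.1  path d0:-→d1:-→d2:-→d3:-→d4:H3  best=H3
  ? 166.227.15.160  path d0:-→d1:-→d2:-→d3:-→d4:-→d5:-→d6:-→d7:-→d8:-→d9:-→d10:-→d11:-→d12:-→d13:-→d14:-→d15:-→d16:-→d17:-→d18:-→d19:-→d20:-→d21:-→d22:-→d23:-→d24:-→d25:-→d26:-→d27:H1  best=H1
  + 74.66.27.126/32 (H4) depth=32
  + 166.224.0.0/12 (H3) depth=12
  ? 166.227.15.164  path d0:-→d1:-→d2:-→d3:-→d4:-→d5:-→d6:-→d7:-→d8:-→d9:-→d10:-→d11:-→d12:H3→d13:-→d14:-→d15:-→d16:-→d17:-→d18:-→d19:-→d20:-→d21:-→d22:-→d23:-→d24:-→d25:-→d26:-→d27:H1  best=H1
  + 166.227.0.0/16 (H0) depth=16
  + 74.66.27.0/24 (H4) depth=24
  ? 166.227.15.163  path d0:-→d1:-→d2:-→d3:-→d4:-→d5:-→d6:-→d7:-→d8:-→d9:-→d10:-→d11:-→d12:H3→d13:-→d14:-→d15:-→d16:H0→d17:-→d18:-→d19:-→d20:-→d21:-→d22:-→d23:-→d24:-→d25:-→d26:-→d27:H1  best=H1
  + 108.235.176.0/20 (H1) depth=20
  ? 74.66.27.3  path d0:-→d1:-→d2:-→d3:-→d4:-→d5:-→d6:-→d7:-→d8:-→d9:-→d10:-→d11:-→d12:-→d13:-→d14:-→d15:-→d16:-→d17:-→d18:-→d19:-→d20:-→d21:-→d22:-→d23:-→d24:H4→d25:-  best=H4
  + 108.235.188.224/28 (H1) depth=28
  ? 166.227.15.164  path d0:-→d1:-→d2:-→d3:-→d4:-→d5:-→d6:-→d7:-→d8:-→d9:-→d10:-→d11:-→d12:H3→d13:-→d14:-→d15:-→d16:H0→d17:-→d18:-→d19:-→d20:-→d21:-→d22:-→d23:-→d24:-→d25:-→d26:-→d27:H1  best=H1
  + 108.235.0.0/16 (H3) depth=16
  ? 74.66.27.126  path d0:-→d1:-→d2:-→d3:-→d4:-→d5:-→d6:-→d7:-→d8:-→d9:-→d10:-→d11:-→d12:-→d13:-→d14:-→d15:-→d16:-→d17:-→d18:-→d19:-→d20:-→d21:-→d22:-→d23:-→d24:H4→d25:-→d26:-→d27:-→d28:-→d29:-→d30:-→d31:-→d32:H4  best=H4
  + 74.66.27.112/28 (H4) depth=28
  + 0.0.0.0/1 (H4) depth=1
  ? 108.235.188.230  path d0:-→d1:H4→d2:-→d3:-→d4:H3→d5:-→d6:-→d7:-→d8:-→d9:-→d10:-→d11:-→d12:-→d13:-→d14:-→d15:-→d16:H3→d17:-→d18:-→d19:-→d20:H1→d21:-→d22:-→d23:-→d24:-→d25:-→d26:-→d27:-→d28:H1  best=H1
  + 166.227.15.170/32 (H0) depth=32
  + 74.0.0.0/8 (H4) depth=8
  ? 153.30.8.198  path d0:-→d1:-→d2:-  best=no-route
  - 96.0.0.0/4 clear@4
  + 166.227.0.0/16 (H4) depth=16
  - 74.66.27.112/28 clear@28
  ? 74.0.8.114  path d0:-→d1:H4→d2:-→d3:-→d4:-→d5:-→d6:-→d7:-→d8:H4→d9:-  best=H4
  ? 108.235.39.117  path d0:-→d1:H4→d2:-→d3:-→d4:-→d5:-→d6:-→d7:-→d8:-→d9:-→d10:-→d11:-→d12:-→d13:-→d14:-→d15:-→d16:H3  best=H3
  ? 74.66.27.126  path d0:-→d1:H4→d2:-→d3:-→d4:-→d5:-→d6:-→d7:-→d8:H4→d9:-→d10:-→d11:-→d12:-→d13:-→d14:-→d15:-→d16:-→d17:-→d18:-→d19:-→d20:-→d21:-→d22:-→d23:-→d24:H4→d25:-→d26:-→d27:-→d28:-→d29:-→d30:-→d31:-→d32:H4  best=H4
  ? 166.227.15.172  path d0:-→d1:-→d2:-→d3:-→d4:-→d5:-→d6:-→d7:-→d8:-→d9:-→d10:-→d11:-→d12:H3→d13:-→d14:-→d15:-→d16:H4→d17:-→d18:-→d19:-→d20:-→d21:-→d22:-→d23:-→d24:-→d25:-→d26:-→d27:H1→d28:-→d29:-  best=H1
  ? 166.227.6.129  path d0:-→d1:-→d2:-→d3:-→d4:-→d5:-→d6:-→d7:-→d8:-→d9:-→d10:-→d11:-→d12:H3→d13:-→d14:-→d15:-→d16:H4→d17:-→d18:-→d19:-→d20:-  best=H4
  ? 108.235.9.252  path d0:-→d1:H4→d2:-→d3:-→d4:-→d5:-→d6:-→d7:-→d8:-→d9:-→d10:-→d11:-→d12:-→d13:-→d14:-→d15:-→d16:H3  best=H3
  ? 166.224.2.247  path d0:-→d1:-→d2:-→d3:-→d4:-→d5:-→d6:-→d7:-→d8:-→d9:-→d10:-→d11:-→d12:H3→d13:-→d14:-  best=H3
  ? 108.235.188.227  path d0:-→d1:H4→d2:-→d3:-→d4:-→d5:-→d6:-→d7:-→d8:-→d9:-→d10:-→d11:-→d12:-→d13:-→d14:-→d15:-→d16:H3→d17:-→d18:-→d19:-→d20:H1→d21:-→d22:-→d23:-→d24:-→d25:-→d26:-→d27:-→d28:H1  best=H1
  + 108.235.176.0/20 (H4) depth=20
  ? 0.137.60.58  path d0:-→d1:H4  best=H4
  ? 74.66.27.0  path d0:-→d1:H4→d2:-→d3:-→d4:-→d5:-→d6:-→d7:-→d8:H4→d9:-→d10:-→d11:-→d12:-→d13:-→d14:-→d15:-→d16:-→d17:-→d18:-→d19:-→d20:-→d21:-→d22:-→d23:-→d24:H4→d25:-  best=H4
  - 166.227.15.160/27 clear@27
  - 74.0.0.0/8 clear@8

== LOOKUPS ==
["H3","H1","H1","H1","H4","H1","H4","H1","no-route","H4","H3","H4","H1","H4","H3","H3","H1","H4","H4"]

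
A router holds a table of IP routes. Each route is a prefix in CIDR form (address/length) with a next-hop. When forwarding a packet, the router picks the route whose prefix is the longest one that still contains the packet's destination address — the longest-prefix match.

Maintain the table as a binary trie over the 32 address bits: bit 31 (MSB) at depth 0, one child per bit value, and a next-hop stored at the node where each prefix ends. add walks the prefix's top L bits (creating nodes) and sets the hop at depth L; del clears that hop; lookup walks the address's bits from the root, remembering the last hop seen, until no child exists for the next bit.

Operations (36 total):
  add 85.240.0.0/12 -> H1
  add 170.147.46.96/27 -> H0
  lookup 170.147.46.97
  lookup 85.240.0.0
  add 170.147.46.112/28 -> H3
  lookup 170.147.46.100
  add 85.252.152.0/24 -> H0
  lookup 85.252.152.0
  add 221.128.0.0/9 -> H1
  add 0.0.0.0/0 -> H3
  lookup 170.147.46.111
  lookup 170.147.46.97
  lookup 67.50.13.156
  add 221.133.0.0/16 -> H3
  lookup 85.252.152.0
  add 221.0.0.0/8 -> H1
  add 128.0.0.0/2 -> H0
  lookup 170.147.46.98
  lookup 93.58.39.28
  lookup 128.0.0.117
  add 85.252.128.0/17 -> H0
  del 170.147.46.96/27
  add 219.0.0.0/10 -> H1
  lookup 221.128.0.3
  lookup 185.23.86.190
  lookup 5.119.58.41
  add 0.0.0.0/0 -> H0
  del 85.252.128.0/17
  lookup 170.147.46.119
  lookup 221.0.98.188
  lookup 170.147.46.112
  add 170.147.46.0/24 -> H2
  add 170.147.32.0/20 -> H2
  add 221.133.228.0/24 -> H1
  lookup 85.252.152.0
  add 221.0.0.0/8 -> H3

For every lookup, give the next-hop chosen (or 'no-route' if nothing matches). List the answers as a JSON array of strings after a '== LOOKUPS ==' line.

Apply in order:
  add 85.240.0.0/12 -> H1 at depth 12
  add 170.147.46.96/27 -> H0 at depth 27
  ? 170.147.46.97  path d0:-→d1:-→d2:-→d3:-→d4:-→d5:-→d6:-→d7:-→d8:-→d9:-→d10:-→d11:-→d12:-→d13:-→d14:-→d15:-→d16:-→d17:-→d18:-→d19:-→d20:-→d21:-→d22:-→d23:-→d24:-→d25:-→d26:-→d27:H0  best=H0
  ? 85.240.0.0  path d0:-→d1:-→d2:-→d3:-→d4:-→d5:-→d6:-→d7:-→d8:-→d9:-→d10:-→d11:-→d12:H1  best=H1
  add 170.147.46.112/28 -> H3 at depth 28
  ? 170.147.46.100  path d0:-→d1:-→d2:-→d3:-→d4:-→d5:-→d6:-→d7:-→d8:-→d9:-→d10:-→d11:-→d12:-→d13:-→d14:-→d15:-→d16:-→d17:-→d18:-→d19:-→d20:-→d21:-→d22:-→d23:-→d24:-→d25:-→d26:-→d27:H0  best=H0
  add 85.252.152.0/24 -> H0 at depth 24
  ? 85.252.152.0  path d0:-→d1:-→d2:-→d3:-→d4:-→d5:-→d6:-→d7:-→d8:-→d9:-→d10:-→d11:-→d12:H1→d13:-→d14:-→d15:-→d16:-→d17:-→d18:-→d19:-→d20:-→d21:-→d22:-→d23:-→d24:H0  best=H0
  add 221.128.0.0/9 -> H1 at depth 9
  add 0.0.0.0/0 -> H3 at depth 0
  ? 170.147.46.111  path d0:H3→d1:-→d2:-→d3:-→d4:-→d5:-→d6:-→d7:-→d8:-→d9:-→d10:-→d11:-→d12:-→d13:-→d14:-→d15:-→d16:-→d17:-→d18:-→d19:-→d20:-→d21:-→d22:-→d23:-→d24:-→d25:-→d26:-→d27:H0  best=H0
  ? 170.147.46.97  path d0:H3→d1:-→d2:-→d3:-→d4:-→d5:-→d6:-→d7:-→d8:-→d9:-→d10:-→d11:-→d12:-→d13:-→d14:-→d15:-→d16:-→d17:-→d18:-→d19:-→d20:-→d21:-→d22:-→d23:-→d24:-→d25:-→d26:-→d27:H0  best=H0
  ? 67.50.13.156  path d0:H3→d1:-→d2:-→d3:-  best=H3
  add 221.133.0.0/16 -> H3 at depth 16
  ? 85.252.152.0  path d0:H3→d1:-→d2:-→d3:-→d4:-→d5:-→d6:-→d7:-→d8:-→d9:-→d10:-→d11:-→d12:H1→d13:-→d14:-→d15:-→d16:-→d17:-→d18:-→d19:-→d20:-→d21:-→d22:-→d23:-→d24:H0  best=H0
  add 221.0.0.0/8 -> H1 at depth 8
  add 128.0.0.0/2 -> H0 at depth 2
  ? 170.147.46.98  path d0:H3→d1:-→d2:H0→d3:-→d4:-→d5:-→d6:-→d7:-→d8:-→d9:-→d10:-→d11:-→d12:-→d13:-→d14:-→d15:-→d16:-→d17:-→d18:-→d19:-→d20:-→d21:-→d22:-→d23:-→d24:-→d25:-→d26:-→d27:H0  best=H0
  ? 93.58.39.28  path d0:H3→d1:-→d2:-→d3:-→d4:-  best=H3
  ? 128.0.0.117  path d0:H3→d1:-→d2:H0  best=H0
  add 85.252.128.0/17 -> H0 at depth 17
  - 170.147.46.96/27 clear@27
  add 219.0.0.0/10 -> H1 at depth 10
  ? 221.128.0.3  path d0:H3→d1:-→d2:-→d3:-→d4:-→d5:-→d6:-→d7:-→d8:H1→d9:H1→d10:-→d11:-→d12:-→d13:-  best=H1
  ? 185.23.86.190  path d0:H3→d1:-→d2:H0→d3:-  best=H0
  ? 5.119.58.41  path d0:H3→d1:-  best=H3
  add 0.0.0.0/0 -> H0 at depth 0
  - 85.252.128.0/17 clear@17
  ? 170.147.46.119  path d0:H0→d1:-→d2:H0→d3:-→d4:-→d5:-→d6:-→d7:-→d8:-→d9:-→d10:-→d11:-→d12:-→d13:-→d14:-→d15:-→d16:-→d17:-→d18:-→d19:-→d20:-→d21:-→d22:-→d23:-→d24:-→d25:-→d26:-→d27:-→d28:H3  best=H3
  ? 221.0.98.188  path d0:H0→d1:-→d2:-→d3:-→d4:-→d5:-→d6:-→d7:-→d8:H1  best=H1
  ? 170.147.46.112  path d0:H0→d1:-→d2:H0→d3:-→d4:-→d5:-→d6:-→d7:-→d8:-→d9:-→d10:-→d11:-→d12:-→d13:-→d14:-→d15:-→d16:-→d17:-→d18:-→d19:-→d20:-→d21:-→d22:-→d23:-→d24:-→d25:-→d26:-→d27:-→d28:H3  best=H3
  add 170.147.46.0/24 -> H2 at depth 24
  add 170.147.32.0/20 -> H2 at depth 20
  add 221.133.228.0/24 -> H1 at depth 24
  ? 85.252.152.0  path d0:H0→d1:-→d2:-→d3:-→d4:-→d5:-→d6:-→d7:-→d8:-→d9:-→d10:-→d11:-→d12:H1→d13:-→d14:-→d15:-→d16:-→d17:-→d18:-→d19:-→d20:-→d21:-→d22:-→d23:-→d24:H0  best=H0
  add 221.0.0.0/8 -> H3 at depth 8

== LOOKUPS ==
["H0","H1","H0","H0","H0","H0","H3","H0","H0","H3","H0","H1","H0","H3","H3","H1","H3","H0"]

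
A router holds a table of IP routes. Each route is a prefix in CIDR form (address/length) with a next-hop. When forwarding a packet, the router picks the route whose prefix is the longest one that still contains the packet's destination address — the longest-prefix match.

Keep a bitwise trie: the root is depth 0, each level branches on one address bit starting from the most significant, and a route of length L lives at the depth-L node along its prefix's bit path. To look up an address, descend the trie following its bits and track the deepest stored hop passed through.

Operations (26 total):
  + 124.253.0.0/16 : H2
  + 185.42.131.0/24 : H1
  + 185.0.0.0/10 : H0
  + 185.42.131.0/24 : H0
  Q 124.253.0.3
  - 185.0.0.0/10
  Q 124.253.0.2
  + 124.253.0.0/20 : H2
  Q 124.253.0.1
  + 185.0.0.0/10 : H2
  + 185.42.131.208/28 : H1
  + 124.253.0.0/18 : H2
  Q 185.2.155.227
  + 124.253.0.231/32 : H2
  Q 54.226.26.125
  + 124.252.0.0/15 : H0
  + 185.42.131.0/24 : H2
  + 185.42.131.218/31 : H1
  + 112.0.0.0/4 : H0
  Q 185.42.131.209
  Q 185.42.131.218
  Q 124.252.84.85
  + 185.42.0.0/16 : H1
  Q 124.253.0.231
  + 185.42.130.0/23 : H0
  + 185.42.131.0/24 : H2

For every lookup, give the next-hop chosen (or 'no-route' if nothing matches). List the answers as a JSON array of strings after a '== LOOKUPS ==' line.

Process each operation:
  add 124.253.0.0/16 -> H2 at depth 16
  add 185.42.131.0/24 -> H1 at depth 24
  add 185.0.0.0/10 -> H0 at depth 10
  add 185.42.131.0/24 -> H0 at depth 24
  Q 124.253.0.3: descend 0111110011111101 ; hops seen [H2] ; pick H2
  - 185.0.0.0/10 clear@10
  Q 124.253.0.2: descend 0111110011111101 ; hops seen [H2] ; pick H2
  add 124.253.0.0/20 -> H2 at depth 20
  Q 124.253.0.1: descend 01111100111111010000 ; hops seen [H2,H2] ; pick H2
  add 185.0.0.0/10 -> H2 at depth 10
  add 185.42.131.208/28 -> H1 at depth 28
  add 124.253.0.0/18 -> H2 at depth 18
  Q 185.2.155.227: descend 1011100100 ; hops seen [H2] ; pick H2
  add 124.253.0.231/32 -> H2 at depth 32
  Q 54.226.26.125: descend 0 ; hops seen [∅] ; pick no-route
  add 124.252.0.0/15 -> H0 at depth 15
  add 185.42.131.0/24 -> H2 at depth 24
  add 185.42.131.218/31 -> H1 at depth 31
  add 112.0.0.0/4 -> H0 at depth 4
  Q 185.42.131.209: descend 1011100100101010100000111101 ; hops seen [H2,H2,H1] ; pick H1
  Q 185.42.131.218: descend 1011100100101010100000111101101 ; hops seen [H2,H2,H1,H1] ; pick H1
  Q 124.252.84.85: descend 011111001111110 ; hops seen [H0,H0] ; pick H0
  add 185.42.0.0/16 -> H1 at depth 16
  Q 124.253.0.231: descend 01111100111111010000000011100111 ; hops seen [H0,H0,H2,H2,H2,H2] ; pick H2
  add 185.42.130.0/23 -> H0 at depth 23
  add 185.42.131.0/24 -> H2 at depth 24

== LOOKUPS ==
["H2","H2","H2","H2","no-route","H1","H1","H0","H2"]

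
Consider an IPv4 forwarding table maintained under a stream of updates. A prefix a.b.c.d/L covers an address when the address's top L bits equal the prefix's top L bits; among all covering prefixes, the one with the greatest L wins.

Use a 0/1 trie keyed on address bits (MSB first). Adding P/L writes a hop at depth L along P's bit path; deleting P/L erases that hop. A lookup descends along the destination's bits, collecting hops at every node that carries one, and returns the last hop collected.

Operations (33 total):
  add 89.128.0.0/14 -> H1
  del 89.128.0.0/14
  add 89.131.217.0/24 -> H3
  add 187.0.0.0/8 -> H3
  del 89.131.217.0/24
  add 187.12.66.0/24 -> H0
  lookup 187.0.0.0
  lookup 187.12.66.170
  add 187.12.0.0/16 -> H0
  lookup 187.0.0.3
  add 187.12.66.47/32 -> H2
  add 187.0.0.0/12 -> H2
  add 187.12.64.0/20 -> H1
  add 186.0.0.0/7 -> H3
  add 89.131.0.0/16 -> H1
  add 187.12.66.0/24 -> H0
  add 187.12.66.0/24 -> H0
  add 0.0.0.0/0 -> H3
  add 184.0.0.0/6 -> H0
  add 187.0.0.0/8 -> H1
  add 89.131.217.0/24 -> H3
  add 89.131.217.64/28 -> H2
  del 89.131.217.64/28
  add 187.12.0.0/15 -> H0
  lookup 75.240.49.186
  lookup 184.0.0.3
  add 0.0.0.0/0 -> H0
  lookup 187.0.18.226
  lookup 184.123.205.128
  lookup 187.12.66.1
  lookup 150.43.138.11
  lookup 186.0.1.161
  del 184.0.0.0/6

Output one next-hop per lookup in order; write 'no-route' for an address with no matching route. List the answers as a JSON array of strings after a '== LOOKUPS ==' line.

Apply in order:
  + 89.128.0.0/14 (H1) depth=14
  - 89.128.0.0/14 clear@14
  + 89.131.217.0/24 (H3) depth=24
  + 187.0.0.0/8 (H3) depth=8
  - 89.131.217.0/24 clear@24
  + 187.12.66.0/24 (H0) depth=24
  Q 187.0.0.0: descend 101110110000 ; hops seen [H3] ; pick H3
  Q 187.12.66.170: descend 101110110000110001000010 ; hops seen [H3,H0] ; pick H0
  + 187.12.0.0/16 (H0) depth=16
  Q 187.0.0.3: descend 101110110000 ; hops seen [H3] ; pick H3
  + 187.12.66.47/32 (H2) depth=32
  + 187.0.0.0/12 (H2) depth=12
  + 187.12.64.0/20 (H1) depth=20
  + 186.0.0.0/7 (H3) depth=7
  + 89.131.0.0/16 (H1) depth=16
  + 187.12.66.0/24 (H0) depth=24
  + 187.12.66.0/24 (H0) depth=24
  + 0.0.0.0/0 (H3) depth=0
  + 184.0.0.0/6 (H0) depth=6
  + 187.0.0.0/8 (H1) depth=8
  + 89.131.217.0/24 (H3) depth=24
  + 89.131.217.64/28 (H2) depth=28
  - 89.131.217.64/28 clear@28
  + 187.12.0.0/15 (H0) depth=15
  Q 75.240.49.186: descend 010 ; hops seen [H3] ; pick H3
  Q 184.0.0.3: descend 101110 ; hops seen [H3,H0] ; pick H0
  + 0.0.0.0/0 (H0) depth=0
  Q 187.0.18.226: descend 101110110000 ; hops seen [H0,H0,H3,H1,H2] ; pick H2
  Q 184.123.205.128: descend 101110 ; hops seen [H0,H0] ; pick H0
  Q 187.12.66.1: descend 10111011000011000100001000 ; hops seen [H0,H0,H3,H1,H2,H0,H0,H1,H0] ; pick H0
  Q 150.43.138.11: descend 10 ; hops seen [H0] ; pick H0
  Q 186.0.1.161: descend 1011101 ; hops seen [H0,H0,H3] ; pick H3
  - 184.0.0.0/6 clear@6

== LOOKUPS ==
["H3","H0","H3","H3","H0","H2","H0","H0","H0","H3"]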